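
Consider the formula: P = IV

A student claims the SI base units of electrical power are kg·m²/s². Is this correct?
Units of each symbol in P = IV:
  I (current): A
  V (voltage, in volts): kg·m²/(s³·A)

Multiplying the contributions: [A] · [kg·m²/(s³·A)]
Adding exponents of each base unit: kg: 1, m: 2, s: -3
SI base units of electrical power: kg·m²/s³

The claimed units kg·m²/s² (exponents kg: 1, m: 2, s: -2) do not match the derived units kg·m²/s³ (exponents kg: 1, m: 2, s: -3), so the claim is incorrect.

Answer: No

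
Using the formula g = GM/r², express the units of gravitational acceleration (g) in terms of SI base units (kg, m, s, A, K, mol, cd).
Units of each symbol in g = GM/r²:
  G (gravitational constant): m³/(kg·s²)
  M (mass): kg
  r (distance): m  → to the power 2 in the denominator, contributes 1/m²

Multiplying the contributions: [m³/(kg·s²)] · [kg] · [1/m²]
Adding exponents of each base unit: m: 1, s: -2
SI base units of gravitational acceleration: m/s²

Answer: m/s²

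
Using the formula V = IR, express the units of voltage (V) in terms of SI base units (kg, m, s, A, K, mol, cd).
Units of each symbol in V = IR:
  I (current): A
  R (resistance, in ohms): kg·m²/(s³·A²)

Multiplying the contributions: [A] · [kg·m²/(s³·A²)]
Adding exponents of each base unit: kg: 1, m: 2, s: -3, A: -1
SI base units of voltage: kg·m²/(s³·A)

Answer: kg·m²/(s³·A)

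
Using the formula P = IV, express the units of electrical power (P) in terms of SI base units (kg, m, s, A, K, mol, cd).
Units of each symbol in P = IV:
  I (current): A
  V (voltage, in volts): kg·m²/(s³·A)

Multiplying the contributions: [A] · [kg·m²/(s³·A)]
Adding exponents of each base unit: kg: 1, m: 2, s: -3
SI base units of electrical power: kg·m²/s³

Answer: kg·m²/s³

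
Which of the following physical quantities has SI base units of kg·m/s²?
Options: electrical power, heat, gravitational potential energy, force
Checking the SI base units of each option:
  electrical power (P = IV): kg·m²/s³  ✗
  heat (Q = mcΔT): kg·m²/s²  ✗
  gravitational potential energy (U = -GMm/r): kg·m²/s²  ✗
  force (F = ma): kg·m/s²  ✓ matches

Only force has units kg·m/s².

Answer: force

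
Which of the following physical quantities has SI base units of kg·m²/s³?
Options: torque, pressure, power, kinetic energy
Checking the SI base units of each option:
  torque (τ = Fr): kg·m²/s²  ✗
  pressure (P = F/A): kg/(m·s²)  ✗
  power (P = W/t): kg·m²/s³  ✓ matches
  kinetic energy (E = ½mv²): kg·m²/s²  ✗

Only power has units kg·m²/s³.

Answer: power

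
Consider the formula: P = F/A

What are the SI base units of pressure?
Units of each symbol in P = F/A:
  F (force): kg·m/s²
  A (area): m²  → in the denominator, contributes 1/m²

Multiplying the contributions: [kg·m/s²] · [1/m²]
Adding exponents of each base unit: kg: 1, m: -1, s: -2
SI base units of pressure: kg/(m·s²)

Answer: kg/(m·s²)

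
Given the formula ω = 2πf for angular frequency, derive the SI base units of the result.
Units of each symbol in ω = 2πf:
  f (frequency): 1/s
  The factor 2π is dimensionless.

Multiplying the contributions: [1/s]
Adding exponents of each base unit: s: -1
SI base units of angular frequency: 1/s

Answer: 1/s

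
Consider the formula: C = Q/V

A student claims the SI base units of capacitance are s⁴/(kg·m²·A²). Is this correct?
Units of each symbol in C = Q/V:
  Q (charge, in coulombs): s·A
  V (voltage, in volts): kg·m²/(s³·A)  → in the denominator, contributes s³·A/(kg·m²)

Multiplying the contributions: [s·A] · [s³·A/(kg·m²)]
Adding exponents of each base unit: kg: -1, m: -2, s: 4, A: 2
SI base units of capacitance: s⁴·A²/(kg·m²)

The claimed units s⁴/(kg·m²·A²) (exponents kg: -1, m: -2, s: 4, A: -2) do not match the derived units s⁴·A²/(kg·m²) (exponents kg: -1, m: -2, s: 4, A: 2), so the claim is incorrect.

Answer: No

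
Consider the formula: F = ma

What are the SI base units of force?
Units of each symbol in F = ma:
  m (mass): kg
  a (acceleration): m/s²

Multiplying the contributions: [kg] · [m/s²]
Adding exponents of each base unit: kg: 1, m: 1, s: -2
SI base units of force: kg·m/s²

Answer: kg·m/s²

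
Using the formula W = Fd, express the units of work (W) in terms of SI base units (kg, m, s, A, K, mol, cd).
Units of each symbol in W = Fd:
  F (force): kg·m/s²
  d (displacement): m

Multiplying the contributions: [kg·m/s²] · [m]
Adding exponents of each base unit: kg: 1, m: 2, s: -2
SI base units of work: kg·m²/s²

Answer: kg·m²/s²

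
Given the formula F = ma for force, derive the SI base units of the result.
Units of each symbol in F = ma:
  m (mass): kg
  a (acceleration): m/s²

Multiplying the contributions: [kg] · [m/s²]
Adding exponents of each base unit: kg: 1, m: 1, s: -2
SI base units of force: kg·m/s²

Answer: kg·m/s²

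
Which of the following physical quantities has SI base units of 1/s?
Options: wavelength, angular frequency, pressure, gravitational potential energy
Checking the SI base units of each option:
  wavelength (λ = v/f): m  ✗
  angular frequency (ω = 2πf): 1/s  ✓ matches
  pressure (P = F/A): kg/(m·s²)  ✗
  gravitational potential energy (U = -GMm/r): kg·m²/s²  ✗

Only angular frequency has units 1/s.

Answer: angular frequency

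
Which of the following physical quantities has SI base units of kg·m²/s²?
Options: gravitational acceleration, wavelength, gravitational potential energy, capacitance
Checking the SI base units of each option:
  gravitational acceleration (g = GM/r²): m/s²  ✗
  wavelength (λ = v/f): m  ✗
  gravitational potential energy (U = -GMm/r): kg·m²/s²  ✓ matches
  capacitance (C = Q/V): s⁴·A²/(kg·m²)  ✗

Only gravitational potential energy has units kg·m²/s².

Answer: gravitational potential energy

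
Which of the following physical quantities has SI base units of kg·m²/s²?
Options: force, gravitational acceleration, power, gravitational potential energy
Checking the SI base units of each option:
  force (F = ma): kg·m/s²  ✗
  gravitational acceleration (g = GM/r²): m/s²  ✗
  power (P = W/t): kg·m²/s³  ✗
  gravitational potential energy (U = -GMm/r): kg·m²/s²  ✓ matches

Only gravitational potential energy has units kg·m²/s².

Answer: gravitational potential energy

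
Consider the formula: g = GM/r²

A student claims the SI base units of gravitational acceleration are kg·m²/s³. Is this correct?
Units of each symbol in g = GM/r²:
  G (gravitational constant): m³/(kg·s²)
  M (mass): kg
  r (distance): m  → to the power 2 in the denominator, contributes 1/m²

Multiplying the contributions: [m³/(kg·s²)] · [kg] · [1/m²]
Adding exponents of each base unit: m: 1, s: -2
SI base units of gravitational acceleration: m/s²

The claimed units kg·m²/s³ (exponents kg: 1, m: 2, s: -3) do not match the derived units m/s² (exponents m: 1, s: -2), so the claim is incorrect.

Answer: No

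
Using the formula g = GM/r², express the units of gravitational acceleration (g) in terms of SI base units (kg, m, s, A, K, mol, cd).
Units of each symbol in g = GM/r²:
  G (gravitational constant): m³/(kg·s²)
  M (mass): kg
  r (distance): m  → to the power 2 in the denominator, contributes 1/m²

Multiplying the contributions: [m³/(kg·s²)] · [kg] · [1/m²]
Adding exponents of each base unit: m: 1, s: -2
SI base units of gravitational acceleration: m/s²

Answer: m/s²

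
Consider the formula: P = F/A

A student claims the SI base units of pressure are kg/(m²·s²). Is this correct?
Units of each symbol in P = F/A:
  F (force): kg·m/s²
  A (area): m²  → in the denominator, contributes 1/m²

Multiplying the contributions: [kg·m/s²] · [1/m²]
Adding exponents of each base unit: kg: 1, m: -1, s: -2
SI base units of pressure: kg/(m·s²)

The claimed units kg/(m²·s²) (exponents kg: 1, m: -2, s: -2) do not match the derived units kg/(m·s²) (exponents kg: 1, m: -1, s: -2), so the claim is incorrect.

Answer: No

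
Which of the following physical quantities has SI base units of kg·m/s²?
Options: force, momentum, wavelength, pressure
Checking the SI base units of each option:
  force (F = ma): kg·m/s²  ✓ matches
  momentum (p = mv): kg·m/s  ✗
  wavelength (λ = v/f): m  ✗
  pressure (P = F/A): kg/(m·s²)  ✗

Only force has units kg·m/s².

Answer: force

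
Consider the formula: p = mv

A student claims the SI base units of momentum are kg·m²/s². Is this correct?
Units of each symbol in p = mv:
  m (mass): kg
  v (velocity): m/s

Multiplying the contributions: [kg] · [m/s]
Adding exponents of each base unit: kg: 1, m: 1, s: -1
SI base units of momentum: kg·m/s

The claimed units kg·m²/s² (exponents kg: 1, m: 2, s: -2) do not match the derived units kg·m/s (exponents kg: 1, m: 1, s: -1), so the claim is incorrect.

Answer: No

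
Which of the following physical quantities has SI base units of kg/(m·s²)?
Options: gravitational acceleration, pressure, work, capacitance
Checking the SI base units of each option:
  gravitational acceleration (g = GM/r²): m/s²  ✗
  pressure (P = F/A): kg/(m·s²)  ✓ matches
  work (W = Fd): kg·m²/s²  ✗
  capacitance (C = Q/V): s⁴·A²/(kg·m²)  ✗

Only pressure has units kg/(m·s²).

Answer: pressure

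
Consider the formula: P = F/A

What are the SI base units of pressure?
Units of each symbol in P = F/A:
  F (force): kg·m/s²
  A (area): m²  → in the denominator, contributes 1/m²

Multiplying the contributions: [kg·m/s²] · [1/m²]
Adding exponents of each base unit: kg: 1, m: -1, s: -2
SI base units of pressure: kg/(m·s²)

Answer: kg/(m·s²)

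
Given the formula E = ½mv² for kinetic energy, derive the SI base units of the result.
Units of each symbol in E = ½mv²:
  m (mass): kg
  v (speed): m/s  → to the power 2, contributes m²/s²
  The factor ½ is dimensionless.

Multiplying the contributions: [kg] · [m²/s²]
Adding exponents of each base unit: kg: 1, m: 2, s: -2
SI base units of kinetic energy: kg·m²/s²

Answer: kg·m²/s²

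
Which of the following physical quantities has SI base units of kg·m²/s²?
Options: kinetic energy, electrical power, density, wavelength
Checking the SI base units of each option:
  kinetic energy (E = ½mv²): kg·m²/s²  ✓ matches
  electrical power (P = IV): kg·m²/s³  ✗
  density (ρ = m/V): kg/m³  ✗
  wavelength (λ = v/f): m  ✗

Only kinetic energy has units kg·m²/s².

Answer: kinetic energy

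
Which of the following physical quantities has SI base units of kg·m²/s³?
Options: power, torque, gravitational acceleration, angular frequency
Checking the SI base units of each option:
  power (P = W/t): kg·m²/s³  ✓ matches
  torque (τ = Fr): kg·m²/s²  ✗
  gravitational acceleration (g = GM/r²): m/s²  ✗
  angular frequency (ω = 2πf): 1/s  ✗

Only power has units kg·m²/s³.

Answer: power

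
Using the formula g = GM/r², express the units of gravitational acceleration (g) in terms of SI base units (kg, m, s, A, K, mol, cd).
Units of each symbol in g = GM/r²:
  G (gravitational constant): m³/(kg·s²)
  M (mass): kg
  r (distance): m  → to the power 2 in the denominator, contributes 1/m²

Multiplying the contributions: [m³/(kg·s²)] · [kg] · [1/m²]
Adding exponents of each base unit: m: 1, s: -2
SI base units of gravitational acceleration: m/s²

Answer: m/s²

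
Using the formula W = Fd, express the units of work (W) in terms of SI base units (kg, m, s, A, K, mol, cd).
Units of each symbol in W = Fd:
  F (force): kg·m/s²
  d (displacement): m

Multiplying the contributions: [kg·m/s²] · [m]
Adding exponents of each base unit: kg: 1, m: 2, s: -2
SI base units of work: kg·m²/s²

Answer: kg·m²/s²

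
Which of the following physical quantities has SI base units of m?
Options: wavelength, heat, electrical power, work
Checking the SI base units of each option:
  wavelength (λ = v/f): m  ✓ matches
  heat (Q = mcΔT): kg·m²/s²  ✗
  electrical power (P = IV): kg·m²/s³  ✗
  work (W = Fd): kg·m²/s²  ✗

Only wavelength has units m.

Answer: wavelength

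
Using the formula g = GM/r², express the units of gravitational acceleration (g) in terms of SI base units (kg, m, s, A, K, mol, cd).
Units of each symbol in g = GM/r²:
  G (gravitational constant): m³/(kg·s²)
  M (mass): kg
  r (distance): m  → to the power 2 in the denominator, contributes 1/m²

Multiplying the contributions: [m³/(kg·s²)] · [kg] · [1/m²]
Adding exponents of each base unit: m: 1, s: -2
SI base units of gravitational acceleration: m/s²

Answer: m/s²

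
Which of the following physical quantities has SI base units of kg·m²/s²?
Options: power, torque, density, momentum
Checking the SI base units of each option:
  power (P = W/t): kg·m²/s³  ✗
  torque (τ = Fr): kg·m²/s²  ✓ matches
  density (ρ = m/V): kg/m³  ✗
  momentum (p = mv): kg·m/s  ✗

Only torque has units kg·m²/s².

Answer: torque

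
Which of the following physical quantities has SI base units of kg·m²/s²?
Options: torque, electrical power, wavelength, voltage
Checking the SI base units of each option:
  torque (τ = Fr): kg·m²/s²  ✓ matches
  electrical power (P = IV): kg·m²/s³  ✗
  wavelength (λ = v/f): m  ✗
  voltage (V = IR): kg·m²/(s³·A)  ✗

Only torque has units kg·m²/s².

Answer: torque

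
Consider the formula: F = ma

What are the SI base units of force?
Units of each symbol in F = ma:
  m (mass): kg
  a (acceleration): m/s²

Multiplying the contributions: [kg] · [m/s²]
Adding exponents of each base unit: kg: 1, m: 1, s: -2
SI base units of force: kg·m/s²

Answer: kg·m/s²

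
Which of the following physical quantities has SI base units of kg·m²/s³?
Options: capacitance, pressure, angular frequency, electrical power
Checking the SI base units of each option:
  capacitance (C = Q/V): s⁴·A²/(kg·m²)  ✗
  pressure (P = F/A): kg/(m·s²)  ✗
  angular frequency (ω = 2πf): 1/s  ✗
  electrical power (P = IV): kg·m²/s³  ✓ matches

Only electrical power has units kg·m²/s³.

Answer: electrical power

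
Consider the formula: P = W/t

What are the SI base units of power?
Units of each symbol in P = W/t:
  W (work): kg·m²/s²
  t (time): s  → in the denominator, contributes 1/s

Multiplying the contributions: [kg·m²/s²] · [1/s]
Adding exponents of each base unit: kg: 1, m: 2, s: -3
SI base units of power: kg·m²/s³

Answer: kg·m²/s³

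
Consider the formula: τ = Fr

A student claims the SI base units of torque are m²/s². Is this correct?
Units of each symbol in τ = Fr:
  F (force): kg·m/s²
  r (lever arm): m

Multiplying the contributions: [kg·m/s²] · [m]
Adding exponents of each base unit: kg: 1, m: 2, s: -2
SI base units of torque: kg·m²/s²

The claimed units m²/s² (exponents m: 2, s: -2) do not match the derived units kg·m²/s² (exponents kg: 1, m: 2, s: -2), so the claim is incorrect.

Answer: No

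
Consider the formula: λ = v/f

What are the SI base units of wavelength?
Units of each symbol in λ = v/f:
  v (wave speed): m/s
  f (frequency): 1/s  → in the denominator, contributes s

Multiplying the contributions: [m/s] · [s]
Adding exponents of each base unit: m: 1
SI base units of wavelength: m

Answer: m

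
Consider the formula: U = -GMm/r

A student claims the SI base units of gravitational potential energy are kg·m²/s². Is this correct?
Units of each symbol in U = -GMm/r:
  G (gravitational constant): m³/(kg·s²)
  M (mass): kg
  m (mass): kg
  r (distance): m  → in the denominator, contributes 1/m
  The minus sign does not affect the units.

Multiplying the contributions: [m³/(kg·s²)] · [kg] · [kg] · [1/m]
Adding exponents of each base unit: kg: 1, m: 2, s: -2
SI base units of gravitational potential energy: kg·m²/s²

The claimed units kg·m²/s² match the derived units, so the claim is correct.

Answer: Yes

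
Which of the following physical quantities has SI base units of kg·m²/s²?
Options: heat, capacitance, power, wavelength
Checking the SI base units of each option:
  heat (Q = mcΔT): kg·m²/s²  ✓ matches
  capacitance (C = Q/V): s⁴·A²/(kg·m²)  ✗
  power (P = W/t): kg·m²/s³  ✗
  wavelength (λ = v/f): m  ✗

Only heat has units kg·m²/s².

Answer: heat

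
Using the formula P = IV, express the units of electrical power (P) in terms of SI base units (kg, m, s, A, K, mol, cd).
Units of each symbol in P = IV:
  I (current): A
  V (voltage, in volts): kg·m²/(s³·A)

Multiplying the contributions: [A] · [kg·m²/(s³·A)]
Adding exponents of each base unit: kg: 1, m: 2, s: -3
SI base units of electrical power: kg·m²/s³

Answer: kg·m²/s³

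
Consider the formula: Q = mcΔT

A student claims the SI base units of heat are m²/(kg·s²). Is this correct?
Units of each symbol in Q = mcΔT:
  m (mass): kg
  c (specific heat capacity, in J/(kg·K)): m²/(s²·K)
  ΔT (temperature change): K

Multiplying the contributions: [kg] · [m²/(s²·K)] · [K]
Adding exponents of each base unit: kg: 1, m: 2, s: -2
SI base units of heat: kg·m²/s²

The claimed units m²/(kg·s²) (exponents kg: -1, m: 2, s: -2) do not match the derived units kg·m²/s² (exponents kg: 1, m: 2, s: -2), so the claim is incorrect.

Answer: No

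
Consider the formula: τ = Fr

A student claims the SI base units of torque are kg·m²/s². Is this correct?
Units of each symbol in τ = Fr:
  F (force): kg·m/s²
  r (lever arm): m

Multiplying the contributions: [kg·m/s²] · [m]
Adding exponents of each base unit: kg: 1, m: 2, s: -2
SI base units of torque: kg·m²/s²

The claimed units kg·m²/s² match the derived units, so the claim is correct.

Answer: Yes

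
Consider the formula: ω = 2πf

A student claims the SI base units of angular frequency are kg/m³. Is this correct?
Units of each symbol in ω = 2πf:
  f (frequency): 1/s
  The factor 2π is dimensionless.

Multiplying the contributions: [1/s]
Adding exponents of each base unit: s: -1
SI base units of angular frequency: 1/s

The claimed units kg/m³ (exponents kg: 1, m: -3) do not match the derived units 1/s (exponents s: -1), so the claim is incorrect.

Answer: No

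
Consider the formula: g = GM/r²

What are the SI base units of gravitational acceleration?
Units of each symbol in g = GM/r²:
  G (gravitational constant): m³/(kg·s²)
  M (mass): kg
  r (distance): m  → to the power 2 in the denominator, contributes 1/m²

Multiplying the contributions: [m³/(kg·s²)] · [kg] · [1/m²]
Adding exponents of each base unit: m: 1, s: -2
SI base units of gravitational acceleration: m/s²

Answer: m/s²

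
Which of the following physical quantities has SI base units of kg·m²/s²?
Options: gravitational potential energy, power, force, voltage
Checking the SI base units of each option:
  gravitational potential energy (U = -GMm/r): kg·m²/s²  ✓ matches
  power (P = W/t): kg·m²/s³  ✗
  force (F = ma): kg·m/s²  ✗
  voltage (V = IR): kg·m²/(s³·A)  ✗

Only gravitational potential energy has units kg·m²/s².

Answer: gravitational potential energy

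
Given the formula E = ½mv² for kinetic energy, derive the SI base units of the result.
Units of each symbol in E = ½mv²:
  m (mass): kg
  v (speed): m/s  → to the power 2, contributes m²/s²
  The factor ½ is dimensionless.

Multiplying the contributions: [kg] · [m²/s²]
Adding exponents of each base unit: kg: 1, m: 2, s: -2
SI base units of kinetic energy: kg·m²/s²

Answer: kg·m²/s²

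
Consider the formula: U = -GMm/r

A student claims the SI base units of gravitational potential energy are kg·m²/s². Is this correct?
Units of each symbol in U = -GMm/r:
  G (gravitational constant): m³/(kg·s²)
  M (mass): kg
  m (mass): kg
  r (distance): m  → in the denominator, contributes 1/m
  The minus sign does not affect the units.

Multiplying the contributions: [m³/(kg·s²)] · [kg] · [kg] · [1/m]
Adding exponents of each base unit: kg: 1, m: 2, s: -2
SI base units of gravitational potential energy: kg·m²/s²

The claimed units kg·m²/s² match the derived units, so the claim is correct.

Answer: Yes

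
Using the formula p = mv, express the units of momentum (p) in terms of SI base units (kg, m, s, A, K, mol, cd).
Units of each symbol in p = mv:
  m (mass): kg
  v (velocity): m/s

Multiplying the contributions: [kg] · [m/s]
Adding exponents of each base unit: kg: 1, m: 1, s: -1
SI base units of momentum: kg·m/s

Answer: kg·m/s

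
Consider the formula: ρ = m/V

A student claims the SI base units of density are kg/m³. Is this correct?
Units of each symbol in ρ = m/V:
  m (mass): kg
  V (volume): m³  → in the denominator, contributes 1/m³

Multiplying the contributions: [kg] · [1/m³]
Adding exponents of each base unit: kg: 1, m: -3
SI base units of density: kg/m³

The claimed units kg/m³ match the derived units, so the claim is correct.

Answer: Yes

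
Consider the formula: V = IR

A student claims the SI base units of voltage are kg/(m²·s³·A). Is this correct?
Units of each symbol in V = IR:
  I (current): A
  R (resistance, in ohms): kg·m²/(s³·A²)

Multiplying the contributions: [A] · [kg·m²/(s³·A²)]
Adding exponents of each base unit: kg: 1, m: 2, s: -3, A: -1
SI base units of voltage: kg·m²/(s³·A)

The claimed units kg/(m²·s³·A) (exponents kg: 1, m: -2, s: -3, A: -1) do not match the derived units kg·m²/(s³·A) (exponents kg: 1, m: 2, s: -3, A: -1), so the claim is incorrect.

Answer: No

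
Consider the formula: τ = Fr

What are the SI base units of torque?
Units of each symbol in τ = Fr:
  F (force): kg·m/s²
  r (lever arm): m

Multiplying the contributions: [kg·m/s²] · [m]
Adding exponents of each base unit: kg: 1, m: 2, s: -2
SI base units of torque: kg·m²/s²

Answer: kg·m²/s²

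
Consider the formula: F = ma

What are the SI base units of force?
Units of each symbol in F = ma:
  m (mass): kg
  a (acceleration): m/s²

Multiplying the contributions: [kg] · [m/s²]
Adding exponents of each base unit: kg: 1, m: 1, s: -2
SI base units of force: kg·m/s²

Answer: kg·m/s²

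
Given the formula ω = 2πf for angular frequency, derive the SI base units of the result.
Units of each symbol in ω = 2πf:
  f (frequency): 1/s
  The factor 2π is dimensionless.

Multiplying the contributions: [1/s]
Adding exponents of each base unit: s: -1
SI base units of angular frequency: 1/s

Answer: 1/s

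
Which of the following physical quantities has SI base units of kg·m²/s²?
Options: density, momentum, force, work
Checking the SI base units of each option:
  density (ρ = m/V): kg/m³  ✗
  momentum (p = mv): kg·m/s  ✗
  force (F = ma): kg·m/s²  ✗
  work (W = Fd): kg·m²/s²  ✓ matches

Only work has units kg·m²/s².

Answer: work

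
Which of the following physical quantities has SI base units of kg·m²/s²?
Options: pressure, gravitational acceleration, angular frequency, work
Checking the SI base units of each option:
  pressure (P = F/A): kg/(m·s²)  ✗
  gravitational acceleration (g = GM/r²): m/s²  ✗
  angular frequency (ω = 2πf): 1/s  ✗
  work (W = Fd): kg·m²/s²  ✓ matches

Only work has units kg·m²/s².

Answer: work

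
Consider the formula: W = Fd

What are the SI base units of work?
Units of each symbol in W = Fd:
  F (force): kg·m/s²
  d (displacement): m

Multiplying the contributions: [kg·m/s²] · [m]
Adding exponents of each base unit: kg: 1, m: 2, s: -2
SI base units of work: kg·m²/s²

Answer: kg·m²/s²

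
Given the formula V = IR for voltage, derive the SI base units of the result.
Units of each symbol in V = IR:
  I (current): A
  R (resistance, in ohms): kg·m²/(s³·A²)

Multiplying the contributions: [A] · [kg·m²/(s³·A²)]
Adding exponents of each base unit: kg: 1, m: 2, s: -3, A: -1
SI base units of voltage: kg·m²/(s³·A)

Answer: kg·m²/(s³·A)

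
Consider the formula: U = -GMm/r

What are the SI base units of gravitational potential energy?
Units of each symbol in U = -GMm/r:
  G (gravitational constant): m³/(kg·s²)
  M (mass): kg
  m (mass): kg
  r (distance): m  → in the denominator, contributes 1/m
  The minus sign does not affect the units.

Multiplying the contributions: [m³/(kg·s²)] · [kg] · [kg] · [1/m]
Adding exponents of each base unit: kg: 1, m: 2, s: -2
SI base units of gravitational potential energy: kg·m²/s²

Answer: kg·m²/s²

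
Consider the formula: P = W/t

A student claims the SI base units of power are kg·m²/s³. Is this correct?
Units of each symbol in P = W/t:
  W (work): kg·m²/s²
  t (time): s  → in the denominator, contributes 1/s

Multiplying the contributions: [kg·m²/s²] · [1/s]
Adding exponents of each base unit: kg: 1, m: 2, s: -3
SI base units of power: kg·m²/s³

The claimed units kg·m²/s³ match the derived units, so the claim is correct.

Answer: Yes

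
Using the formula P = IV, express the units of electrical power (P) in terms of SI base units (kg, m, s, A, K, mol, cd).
Units of each symbol in P = IV:
  I (current): A
  V (voltage, in volts): kg·m²/(s³·A)

Multiplying the contributions: [A] · [kg·m²/(s³·A)]
Adding exponents of each base unit: kg: 1, m: 2, s: -3
SI base units of electrical power: kg·m²/s³

Answer: kg·m²/s³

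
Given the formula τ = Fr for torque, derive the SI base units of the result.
Units of each symbol in τ = Fr:
  F (force): kg·m/s²
  r (lever arm): m

Multiplying the contributions: [kg·m/s²] · [m]
Adding exponents of each base unit: kg: 1, m: 2, s: -2
SI base units of torque: kg·m²/s²

Answer: kg·m²/s²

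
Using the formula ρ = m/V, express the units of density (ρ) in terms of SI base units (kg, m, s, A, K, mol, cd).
Units of each symbol in ρ = m/V:
  m (mass): kg
  V (volume): m³  → in the denominator, contributes 1/m³

Multiplying the contributions: [kg] · [1/m³]
Adding exponents of each base unit: kg: 1, m: -3
SI base units of density: kg/m³

Answer: kg/m³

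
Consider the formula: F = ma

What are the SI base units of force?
Units of each symbol in F = ma:
  m (mass): kg
  a (acceleration): m/s²

Multiplying the contributions: [kg] · [m/s²]
Adding exponents of each base unit: kg: 1, m: 1, s: -2
SI base units of force: kg·m/s²

Answer: kg·m/s²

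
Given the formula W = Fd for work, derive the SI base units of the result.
Units of each symbol in W = Fd:
  F (force): kg·m/s²
  d (displacement): m

Multiplying the contributions: [kg·m/s²] · [m]
Adding exponents of each base unit: kg: 1, m: 2, s: -2
SI base units of work: kg·m²/s²

Answer: kg·m²/s²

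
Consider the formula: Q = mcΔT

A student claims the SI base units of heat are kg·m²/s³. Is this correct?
Units of each symbol in Q = mcΔT:
  m (mass): kg
  c (specific heat capacity, in J/(kg·K)): m²/(s²·K)
  ΔT (temperature change): K

Multiplying the contributions: [kg] · [m²/(s²·K)] · [K]
Adding exponents of each base unit: kg: 1, m: 2, s: -2
SI base units of heat: kg·m²/s²

The claimed units kg·m²/s³ (exponents kg: 1, m: 2, s: -3) do not match the derived units kg·m²/s² (exponents kg: 1, m: 2, s: -2), so the claim is incorrect.

Answer: No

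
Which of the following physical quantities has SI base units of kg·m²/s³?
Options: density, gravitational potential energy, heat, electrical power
Checking the SI base units of each option:
  density (ρ = m/V): kg/m³  ✗
  gravitational potential energy (U = -GMm/r): kg·m²/s²  ✗
  heat (Q = mcΔT): kg·m²/s²  ✗
  electrical power (P = IV): kg·m²/s³  ✓ matches

Only electrical power has units kg·m²/s³.

Answer: electrical power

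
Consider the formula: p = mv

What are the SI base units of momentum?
Units of each symbol in p = mv:
  m (mass): kg
  v (velocity): m/s

Multiplying the contributions: [kg] · [m/s]
Adding exponents of each base unit: kg: 1, m: 1, s: -1
SI base units of momentum: kg·m/s

Answer: kg·m/s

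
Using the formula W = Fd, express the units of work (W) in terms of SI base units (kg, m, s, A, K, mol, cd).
Units of each symbol in W = Fd:
  F (force): kg·m/s²
  d (displacement): m

Multiplying the contributions: [kg·m/s²] · [m]
Adding exponents of each base unit: kg: 1, m: 2, s: -2
SI base units of work: kg·m²/s²

Answer: kg·m²/s²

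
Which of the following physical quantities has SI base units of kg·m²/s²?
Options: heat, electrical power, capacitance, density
Checking the SI base units of each option:
  heat (Q = mcΔT): kg·m²/s²  ✓ matches
  electrical power (P = IV): kg·m²/s³  ✗
  capacitance (C = Q/V): s⁴·A²/(kg·m²)  ✗
  density (ρ = m/V): kg/m³  ✗

Only heat has units kg·m²/s².

Answer: heat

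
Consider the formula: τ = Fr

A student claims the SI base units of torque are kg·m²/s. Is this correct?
Units of each symbol in τ = Fr:
  F (force): kg·m/s²
  r (lever arm): m

Multiplying the contributions: [kg·m/s²] · [m]
Adding exponents of each base unit: kg: 1, m: 2, s: -2
SI base units of torque: kg·m²/s²

The claimed units kg·m²/s (exponents kg: 1, m: 2, s: -1) do not match the derived units kg·m²/s² (exponents kg: 1, m: 2, s: -2), so the claim is incorrect.

Answer: No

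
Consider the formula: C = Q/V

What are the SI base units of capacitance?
Units of each symbol in C = Q/V:
  Q (charge, in coulombs): s·A
  V (voltage, in volts): kg·m²/(s³·A)  → in the denominator, contributes s³·A/(kg·m²)

Multiplying the contributions: [s·A] · [s³·A/(kg·m²)]
Adding exponents of each base unit: kg: -1, m: -2, s: 4, A: 2
SI base units of capacitance: s⁴·A²/(kg·m²)

Answer: s⁴·A²/(kg·m²)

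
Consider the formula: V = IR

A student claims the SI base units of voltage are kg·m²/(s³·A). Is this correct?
Units of each symbol in V = IR:
  I (current): A
  R (resistance, in ohms): kg·m²/(s³·A²)

Multiplying the contributions: [A] · [kg·m²/(s³·A²)]
Adding exponents of each base unit: kg: 1, m: 2, s: -3, A: -1
SI base units of voltage: kg·m²/(s³·A)

The claimed units kg·m²/(s³·A) match the derived units, so the claim is correct.

Answer: Yes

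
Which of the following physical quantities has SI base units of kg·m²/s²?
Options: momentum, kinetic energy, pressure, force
Checking the SI base units of each option:
  momentum (p = mv): kg·m/s  ✗
  kinetic energy (E = ½mv²): kg·m²/s²  ✓ matches
  pressure (P = F/A): kg/(m·s²)  ✗
  force (F = ma): kg·m/s²  ✗

Only kinetic energy has units kg·m²/s².

Answer: kinetic energy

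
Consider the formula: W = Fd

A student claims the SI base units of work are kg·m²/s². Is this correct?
Units of each symbol in W = Fd:
  F (force): kg·m/s²
  d (displacement): m

Multiplying the contributions: [kg·m/s²] · [m]
Adding exponents of each base unit: kg: 1, m: 2, s: -2
SI base units of work: kg·m²/s²

The claimed units kg·m²/s² match the derived units, so the claim is correct.

Answer: Yes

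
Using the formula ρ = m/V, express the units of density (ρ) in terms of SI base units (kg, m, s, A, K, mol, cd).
Units of each symbol in ρ = m/V:
  m (mass): kg
  V (volume): m³  → in the denominator, contributes 1/m³

Multiplying the contributions: [kg] · [1/m³]
Adding exponents of each base unit: kg: 1, m: -3
SI base units of density: kg/m³

Answer: kg/m³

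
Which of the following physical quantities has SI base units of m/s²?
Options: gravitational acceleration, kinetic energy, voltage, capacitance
Checking the SI base units of each option:
  gravitational acceleration (g = GM/r²): m/s²  ✓ matches
  kinetic energy (E = ½mv²): kg·m²/s²  ✗
  voltage (V = IR): kg·m²/(s³·A)  ✗
  capacitance (C = Q/V): s⁴·A²/(kg·m²)  ✗

Only gravitational acceleration has units m/s².

Answer: gravitational acceleration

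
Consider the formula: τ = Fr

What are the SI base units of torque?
Units of each symbol in τ = Fr:
  F (force): kg·m/s²
  r (lever arm): m

Multiplying the contributions: [kg·m/s²] · [m]
Adding exponents of each base unit: kg: 1, m: 2, s: -2
SI base units of torque: kg·m²/s²

Answer: kg·m²/s²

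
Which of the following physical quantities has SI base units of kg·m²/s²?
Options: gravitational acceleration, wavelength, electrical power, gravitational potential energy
Checking the SI base units of each option:
  gravitational acceleration (g = GM/r²): m/s²  ✗
  wavelength (λ = v/f): m  ✗
  electrical power (P = IV): kg·m²/s³  ✗
  gravitational potential energy (U = -GMm/r): kg·m²/s²  ✓ matches

Only gravitational potential energy has units kg·m²/s².

Answer: gravitational potential energy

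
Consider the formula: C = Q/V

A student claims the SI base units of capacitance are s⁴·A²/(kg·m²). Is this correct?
Units of each symbol in C = Q/V:
  Q (charge, in coulombs): s·A
  V (voltage, in volts): kg·m²/(s³·A)  → in the denominator, contributes s³·A/(kg·m²)

Multiplying the contributions: [s·A] · [s³·A/(kg·m²)]
Adding exponents of each base unit: kg: -1, m: -2, s: 4, A: 2
SI base units of capacitance: s⁴·A²/(kg·m²)

The claimed units s⁴·A²/(kg·m²) match the derived units, so the claim is correct.

Answer: Yes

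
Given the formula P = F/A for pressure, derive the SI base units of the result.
Units of each symbol in P = F/A:
  F (force): kg·m/s²
  A (area): m²  → in the denominator, contributes 1/m²

Multiplying the contributions: [kg·m/s²] · [1/m²]
Adding exponents of each base unit: kg: 1, m: -1, s: -2
SI base units of pressure: kg/(m·s²)

Answer: kg/(m·s²)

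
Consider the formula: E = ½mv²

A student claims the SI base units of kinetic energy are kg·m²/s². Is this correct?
Units of each symbol in E = ½mv²:
  m (mass): kg
  v (speed): m/s  → to the power 2, contributes m²/s²
  The factor ½ is dimensionless.

Multiplying the contributions: [kg] · [m²/s²]
Adding exponents of each base unit: kg: 1, m: 2, s: -2
SI base units of kinetic energy: kg·m²/s²

The claimed units kg·m²/s² match the derived units, so the claim is correct.

Answer: Yes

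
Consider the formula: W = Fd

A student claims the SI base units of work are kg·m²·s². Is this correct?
Units of each symbol in W = Fd:
  F (force): kg·m/s²
  d (displacement): m

Multiplying the contributions: [kg·m/s²] · [m]
Adding exponents of each base unit: kg: 1, m: 2, s: -2
SI base units of work: kg·m²/s²

The claimed units kg·m²·s² (exponents kg: 1, m: 2, s: 2) do not match the derived units kg·m²/s² (exponents kg: 1, m: 2, s: -2), so the claim is incorrect.

Answer: No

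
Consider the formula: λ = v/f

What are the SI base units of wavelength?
Units of each symbol in λ = v/f:
  v (wave speed): m/s
  f (frequency): 1/s  → in the denominator, contributes s

Multiplying the contributions: [m/s] · [s]
Adding exponents of each base unit: m: 1
SI base units of wavelength: m

Answer: m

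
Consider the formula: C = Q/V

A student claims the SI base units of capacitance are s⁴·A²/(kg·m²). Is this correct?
Units of each symbol in C = Q/V:
  Q (charge, in coulombs): s·A
  V (voltage, in volts): kg·m²/(s³·A)  → in the denominator, contributes s³·A/(kg·m²)

Multiplying the contributions: [s·A] · [s³·A/(kg·m²)]
Adding exponents of each base unit: kg: -1, m: -2, s: 4, A: 2
SI base units of capacitance: s⁴·A²/(kg·m²)

The claimed units s⁴·A²/(kg·m²) match the derived units, so the claim is correct.

Answer: Yes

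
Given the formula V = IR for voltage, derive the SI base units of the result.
Units of each symbol in V = IR:
  I (current): A
  R (resistance, in ohms): kg·m²/(s³·A²)

Multiplying the contributions: [A] · [kg·m²/(s³·A²)]
Adding exponents of each base unit: kg: 1, m: 2, s: -3, A: -1
SI base units of voltage: kg·m²/(s³·A)

Answer: kg·m²/(s³·A)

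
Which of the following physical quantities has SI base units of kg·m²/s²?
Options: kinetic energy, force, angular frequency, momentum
Checking the SI base units of each option:
  kinetic energy (E = ½mv²): kg·m²/s²  ✓ matches
  force (F = ma): kg·m/s²  ✗
  angular frequency (ω = 2πf): 1/s  ✗
  momentum (p = mv): kg·m/s  ✗

Only kinetic energy has units kg·m²/s².

Answer: kinetic energy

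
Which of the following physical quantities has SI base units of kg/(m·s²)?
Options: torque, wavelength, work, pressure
Checking the SI base units of each option:
  torque (τ = Fr): kg·m²/s²  ✗
  wavelength (λ = v/f): m  ✗
  work (W = Fd): kg·m²/s²  ✗
  pressure (P = F/A): kg/(m·s²)  ✓ matches

Only pressure has units kg/(m·s²).

Answer: pressure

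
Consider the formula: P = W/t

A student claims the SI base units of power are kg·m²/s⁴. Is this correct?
Units of each symbol in P = W/t:
  W (work): kg·m²/s²
  t (time): s  → in the denominator, contributes 1/s

Multiplying the contributions: [kg·m²/s²] · [1/s]
Adding exponents of each base unit: kg: 1, m: 2, s: -3
SI base units of power: kg·m²/s³

The claimed units kg·m²/s⁴ (exponents kg: 1, m: 2, s: -4) do not match the derived units kg·m²/s³ (exponents kg: 1, m: 2, s: -3), so the claim is incorrect.

Answer: No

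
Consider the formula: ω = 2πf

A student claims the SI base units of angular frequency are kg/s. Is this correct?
Units of each symbol in ω = 2πf:
  f (frequency): 1/s
  The factor 2π is dimensionless.

Multiplying the contributions: [1/s]
Adding exponents of each base unit: s: -1
SI base units of angular frequency: 1/s

The claimed units kg/s (exponents kg: 1, s: -1) do not match the derived units 1/s (exponents s: -1), so the claim is incorrect.

Answer: No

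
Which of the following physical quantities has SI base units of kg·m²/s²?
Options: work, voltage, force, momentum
Checking the SI base units of each option:
  work (W = Fd): kg·m²/s²  ✓ matches
  voltage (V = IR): kg·m²/(s³·A)  ✗
  force (F = ma): kg·m/s²  ✗
  momentum (p = mv): kg·m/s  ✗

Only work has units kg·m²/s².

Answer: work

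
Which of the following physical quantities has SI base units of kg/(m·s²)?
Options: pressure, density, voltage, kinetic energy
Checking the SI base units of each option:
  pressure (P = F/A): kg/(m·s²)  ✓ matches
  density (ρ = m/V): kg/m³  ✗
  voltage (V = IR): kg·m²/(s³·A)  ✗
  kinetic energy (E = ½mv²): kg·m²/s²  ✗

Only pressure has units kg/(m·s²).

Answer: pressure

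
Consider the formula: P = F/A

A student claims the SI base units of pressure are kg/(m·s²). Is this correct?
Units of each symbol in P = F/A:
  F (force): kg·m/s²
  A (area): m²  → in the denominator, contributes 1/m²

Multiplying the contributions: [kg·m/s²] · [1/m²]
Adding exponents of each base unit: kg: 1, m: -1, s: -2
SI base units of pressure: kg/(m·s²)

The claimed units kg/(m·s²) match the derived units, so the claim is correct.

Answer: Yes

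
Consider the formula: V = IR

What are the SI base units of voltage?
Units of each symbol in V = IR:
  I (current): A
  R (resistance, in ohms): kg·m²/(s³·A²)

Multiplying the contributions: [A] · [kg·m²/(s³·A²)]
Adding exponents of each base unit: kg: 1, m: 2, s: -3, A: -1
SI base units of voltage: kg·m²/(s³·A)

Answer: kg·m²/(s³·A)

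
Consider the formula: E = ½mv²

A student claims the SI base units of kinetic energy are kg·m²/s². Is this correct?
Units of each symbol in E = ½mv²:
  m (mass): kg
  v (speed): m/s  → to the power 2, contributes m²/s²
  The factor ½ is dimensionless.

Multiplying the contributions: [kg] · [m²/s²]
Adding exponents of each base unit: kg: 1, m: 2, s: -2
SI base units of kinetic energy: kg·m²/s²

The claimed units kg·m²/s² match the derived units, so the claim is correct.

Answer: Yes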